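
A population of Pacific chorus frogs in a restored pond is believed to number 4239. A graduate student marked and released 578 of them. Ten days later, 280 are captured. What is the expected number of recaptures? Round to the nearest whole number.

Expected recaptures E[R] = M·C / N.
E[R] = 578 × 280 / 4239 = 161840 / 4239 ≈ 38.2 → 38

expected recaptures ≈ 38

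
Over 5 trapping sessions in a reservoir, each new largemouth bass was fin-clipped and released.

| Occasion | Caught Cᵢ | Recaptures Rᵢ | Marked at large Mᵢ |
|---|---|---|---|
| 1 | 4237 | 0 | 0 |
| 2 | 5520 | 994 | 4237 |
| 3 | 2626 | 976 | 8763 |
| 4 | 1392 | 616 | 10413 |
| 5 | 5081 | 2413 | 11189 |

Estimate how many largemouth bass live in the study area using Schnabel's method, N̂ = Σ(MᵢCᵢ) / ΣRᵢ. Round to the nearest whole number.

Σ MᵢCᵢ = 0·4237 + 4237·5520 + 8763·2626 + 10413·1392 + 11189·5081 = 0 + 23388240 + 23011638 + 14494896 + 56851309 = 117746083
Σ Rᵢ = 0 + 994 + 976 + 616 + 2413 = 4999
N̂ = 117746083 / 4999 ≈ 23553.9 → 23554

N ≈ 23,554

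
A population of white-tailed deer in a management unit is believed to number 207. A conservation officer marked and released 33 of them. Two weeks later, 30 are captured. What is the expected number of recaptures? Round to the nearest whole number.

expected recaptures ≈ 5

Expected recaptures E[R] = M·C / N.
E[R] = 33 × 30 / 207 = 990 / 207 ≈ 4.8 → 5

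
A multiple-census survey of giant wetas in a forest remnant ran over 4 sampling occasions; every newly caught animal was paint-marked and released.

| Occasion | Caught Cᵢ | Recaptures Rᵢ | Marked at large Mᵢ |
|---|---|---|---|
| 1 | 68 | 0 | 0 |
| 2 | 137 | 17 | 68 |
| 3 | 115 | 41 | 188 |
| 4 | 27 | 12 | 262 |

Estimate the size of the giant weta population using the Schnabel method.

N = 543

Σ MᵢCᵢ = 0·68 + 68·137 + 188·115 + 262·27 = 0 + 9316 + 21620 + 7074 = 38010
Σ Rᵢ = 0 + 17 + 41 + 12 = 70
N̂ = 38010 / 70 = 543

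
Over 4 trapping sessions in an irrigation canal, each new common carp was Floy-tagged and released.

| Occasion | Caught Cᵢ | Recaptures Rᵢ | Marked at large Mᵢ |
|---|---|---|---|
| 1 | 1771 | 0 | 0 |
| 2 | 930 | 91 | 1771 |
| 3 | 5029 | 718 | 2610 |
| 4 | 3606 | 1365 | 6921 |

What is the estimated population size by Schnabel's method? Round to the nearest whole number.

Σ MᵢCᵢ = 0·1771 + 1771·930 + 2610·5029 + 6921·3606 = 0 + 1647030 + 13125690 + 24957126 = 39729846
Σ Rᵢ = 0 + 91 + 718 + 1365 = 2174
N̂ = 39729846 / 2174 ≈ 18275.0 → 18275

N ≈ 18,275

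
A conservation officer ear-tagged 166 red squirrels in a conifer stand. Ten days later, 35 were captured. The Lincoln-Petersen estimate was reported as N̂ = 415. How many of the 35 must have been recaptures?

R = 14

From N = M·C/R: R = M·C / N = 166·35 / 415 = 5810 / 415 = 14.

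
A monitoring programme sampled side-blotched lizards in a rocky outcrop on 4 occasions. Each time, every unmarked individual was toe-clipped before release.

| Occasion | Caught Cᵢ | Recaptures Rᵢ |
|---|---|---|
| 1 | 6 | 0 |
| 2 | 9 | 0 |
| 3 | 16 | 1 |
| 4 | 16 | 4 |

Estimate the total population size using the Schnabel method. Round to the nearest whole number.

Marked at large before each occasion: Mᵢ = Σⱼ<ᵢ (Cⱼ − Rⱼ) → M1=0, M2=6, M3=15, M4=30
Σ MᵢCᵢ = 0·6 + 6·9 + 15·16 + 30·16 = 0 + 54 + 240 + 480 = 774
Σ Rᵢ = 0 + 0 + 1 + 4 = 5
N̂ = 774 / 5 ≈ 154.8 → 155

N ≈ 155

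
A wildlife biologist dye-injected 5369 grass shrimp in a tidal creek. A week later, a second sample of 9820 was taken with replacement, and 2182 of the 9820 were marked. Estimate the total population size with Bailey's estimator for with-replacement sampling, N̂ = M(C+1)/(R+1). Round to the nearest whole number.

N̂ = 5369·(9820+1)/(2182+1) = 5369·9821/2183 = 52728949/2183 ≈ 24154.4 → 24154

N ≈ 24,154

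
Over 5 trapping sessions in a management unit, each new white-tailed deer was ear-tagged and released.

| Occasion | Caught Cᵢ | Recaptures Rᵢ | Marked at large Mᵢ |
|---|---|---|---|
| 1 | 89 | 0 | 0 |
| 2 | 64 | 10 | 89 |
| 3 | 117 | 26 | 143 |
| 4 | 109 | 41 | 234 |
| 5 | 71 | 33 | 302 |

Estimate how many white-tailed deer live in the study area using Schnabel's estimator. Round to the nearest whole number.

Σ MᵢCᵢ = 0·89 + 89·64 + 143·117 + 234·109 + 302·71 = 0 + 5696 + 16731 + 25506 + 21442 = 69375
Σ Rᵢ = 0 + 10 + 26 + 41 + 33 = 110
N̂ = 69375 / 110 ≈ 630.7 → 631

N ≈ 631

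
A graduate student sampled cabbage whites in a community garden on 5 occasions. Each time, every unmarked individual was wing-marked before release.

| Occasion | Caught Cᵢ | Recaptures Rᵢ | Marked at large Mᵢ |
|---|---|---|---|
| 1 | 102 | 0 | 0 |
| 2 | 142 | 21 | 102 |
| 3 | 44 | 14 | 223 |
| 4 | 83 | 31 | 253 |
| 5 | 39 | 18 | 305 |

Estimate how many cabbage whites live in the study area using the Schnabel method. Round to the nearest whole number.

N ≈ 681

Σ MᵢCᵢ = 0·102 + 102·142 + 223·44 + 253·83 + 305·39 = 0 + 14484 + 9812 + 20999 + 11895 = 57190
Σ Rᵢ = 0 + 21 + 14 + 31 + 18 = 84
N̂ = 57190 / 84 ≈ 680.8 → 681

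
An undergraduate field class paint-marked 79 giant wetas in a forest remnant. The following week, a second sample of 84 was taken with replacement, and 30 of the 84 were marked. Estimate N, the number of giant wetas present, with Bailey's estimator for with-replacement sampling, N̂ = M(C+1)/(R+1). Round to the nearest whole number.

N ≈ 217

N̂ = 79·(84+1)/(30+1) = 79·85/31 = 6715/31 ≈ 216.6 → 217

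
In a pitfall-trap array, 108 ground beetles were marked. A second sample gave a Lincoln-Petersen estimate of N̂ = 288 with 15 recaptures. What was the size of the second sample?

From N = M·C/R: C = N·R / M = 288·15 / 108 = 4320 / 108 = 40.

C = 40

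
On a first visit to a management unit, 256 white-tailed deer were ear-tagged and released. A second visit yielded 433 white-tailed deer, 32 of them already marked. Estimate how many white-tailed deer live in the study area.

The marked fraction in the recapture sample should equal the marked fraction in the population: 32/433 = 256/N.
N = (256 × 433) / 32 = 110848 / 32 = 3464

N = 3464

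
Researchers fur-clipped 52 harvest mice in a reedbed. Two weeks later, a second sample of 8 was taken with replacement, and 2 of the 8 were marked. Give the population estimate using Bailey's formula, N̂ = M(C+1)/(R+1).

N̂ = 52·(8+1)/(2+1) = 52·9/3 = 468/3 = 156

N = 156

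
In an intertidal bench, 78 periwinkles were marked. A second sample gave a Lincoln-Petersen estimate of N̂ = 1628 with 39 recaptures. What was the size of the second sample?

From N = M·C/R: C = N·R / M = 1628·39 / 78 = 63492 / 78 = 814.

C = 814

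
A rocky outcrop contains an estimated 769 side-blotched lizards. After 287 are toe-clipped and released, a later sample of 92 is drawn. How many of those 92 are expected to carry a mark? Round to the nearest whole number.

expected recaptures ≈ 34

Expected recaptures E[R] = M·C / N.
E[R] = 287 × 92 / 769 = 26404 / 769 ≈ 34.3 → 34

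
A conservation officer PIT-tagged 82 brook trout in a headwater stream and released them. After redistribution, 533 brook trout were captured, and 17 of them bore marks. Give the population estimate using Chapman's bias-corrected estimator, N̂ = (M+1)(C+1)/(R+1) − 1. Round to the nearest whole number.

N ≈ 2461

N̂ = (82+1)(533+1)/(17+1) − 1 = 83·534/18 − 1
= 44322/18 − 1 ≈ 2462.3 − 1 ≈ 2461.3 → 2461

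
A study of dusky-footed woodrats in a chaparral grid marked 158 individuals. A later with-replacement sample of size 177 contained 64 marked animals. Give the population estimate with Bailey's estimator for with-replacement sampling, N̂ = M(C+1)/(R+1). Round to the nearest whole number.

N ≈ 433

N̂ = 158·(177+1)/(64+1) = 158·178/65 = 28124/65 ≈ 432.7 → 433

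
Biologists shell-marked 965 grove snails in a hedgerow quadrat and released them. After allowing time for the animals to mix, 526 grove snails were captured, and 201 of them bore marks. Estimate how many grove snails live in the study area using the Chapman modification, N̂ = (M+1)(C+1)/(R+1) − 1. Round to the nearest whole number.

N ≈ 2519

N̂ = (965+1)(526+1)/(201+1) − 1 = 966·527/202 − 1
= 509082/202 − 1 ≈ 2520.2 − 1 ≈ 2519.2 → 2519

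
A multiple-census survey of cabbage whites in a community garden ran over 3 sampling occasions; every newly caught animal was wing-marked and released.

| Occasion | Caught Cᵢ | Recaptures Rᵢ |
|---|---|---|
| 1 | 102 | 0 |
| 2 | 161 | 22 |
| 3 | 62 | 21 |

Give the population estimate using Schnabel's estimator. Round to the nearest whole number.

N ≈ 729

Marked at large before each occasion: Mᵢ = Σⱼ<ᵢ (Cⱼ − Rⱼ) → M1=0, M2=102, M3=241
Σ MᵢCᵢ = 0·102 + 102·161 + 241·62 = 0 + 16422 + 14942 = 31364
Σ Rᵢ = 0 + 22 + 21 = 43
N̂ = 31364 / 43 ≈ 729.4 → 729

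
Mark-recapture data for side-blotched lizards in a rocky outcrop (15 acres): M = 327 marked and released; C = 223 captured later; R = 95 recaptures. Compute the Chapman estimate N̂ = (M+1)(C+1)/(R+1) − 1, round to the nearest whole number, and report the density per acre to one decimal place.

density ≈ 50.9 side-blotched lizards per acre

N̂ = 328·224/96 − 1 = 73472/96 − 1 ≈ 764.3 → 764
Density = N̂ / area = 764 / 15 ≈ 50.93 → 50.9 per acre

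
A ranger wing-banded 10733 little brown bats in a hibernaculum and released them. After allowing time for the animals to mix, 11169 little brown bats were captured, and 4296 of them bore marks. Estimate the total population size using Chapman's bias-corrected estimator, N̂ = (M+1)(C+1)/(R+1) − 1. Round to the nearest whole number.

N̂ = (10733+1)(11169+1)/(4296+1) − 1 = 10734·11170/4297 − 1
= 119898780/4297 − 1 ≈ 27902.9 − 1 ≈ 27901.9 → 27902

N ≈ 27,902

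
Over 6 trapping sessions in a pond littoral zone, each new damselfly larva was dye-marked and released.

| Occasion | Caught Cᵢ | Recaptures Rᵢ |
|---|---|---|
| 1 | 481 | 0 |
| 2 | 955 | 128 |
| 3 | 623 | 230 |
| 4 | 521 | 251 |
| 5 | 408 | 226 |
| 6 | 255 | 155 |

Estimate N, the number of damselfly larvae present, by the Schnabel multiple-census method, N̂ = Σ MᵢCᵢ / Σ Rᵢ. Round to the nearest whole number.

Marked at large before each occasion: Mᵢ = Σⱼ<ᵢ (Cⱼ − Rⱼ) → M1=0, M2=481, M3=1308, M4=1701, M5=1971, M6=2153
Σ MᵢCᵢ = 0·481 + 481·955 + 1308·623 + 1701·521 + 1971·408 + 2153·255 = 0 + 459355 + 814884 + 886221 + 804168 + 549015 = 3513643
Σ Rᵢ = 0 + 128 + 230 + 251 + 226 + 155 = 990
N̂ = 3513643 / 990 ≈ 3549.1 → 3549

N ≈ 3549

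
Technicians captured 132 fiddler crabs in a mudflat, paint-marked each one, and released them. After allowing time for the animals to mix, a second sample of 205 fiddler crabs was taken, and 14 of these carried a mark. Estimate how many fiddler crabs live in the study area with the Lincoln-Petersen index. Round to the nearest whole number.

N ≈ 1933

N = (132 × 205) / 14 = 27060 / 14 ≈ 1932.9 → 1933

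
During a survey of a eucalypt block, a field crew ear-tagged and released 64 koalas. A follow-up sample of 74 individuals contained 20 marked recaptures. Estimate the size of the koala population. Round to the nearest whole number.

N = (64 × 74) / 20 = 4736 / 20 ≈ 236.8 → 237

N ≈ 237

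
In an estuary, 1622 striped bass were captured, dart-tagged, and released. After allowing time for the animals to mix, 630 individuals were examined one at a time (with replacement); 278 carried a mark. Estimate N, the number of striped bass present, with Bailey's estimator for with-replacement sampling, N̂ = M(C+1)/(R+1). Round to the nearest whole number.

N̂ = 1622·(630+1)/(278+1) = 1622·631/279 = 1023482/279 ≈ 3668.4 → 3668

N ≈ 3668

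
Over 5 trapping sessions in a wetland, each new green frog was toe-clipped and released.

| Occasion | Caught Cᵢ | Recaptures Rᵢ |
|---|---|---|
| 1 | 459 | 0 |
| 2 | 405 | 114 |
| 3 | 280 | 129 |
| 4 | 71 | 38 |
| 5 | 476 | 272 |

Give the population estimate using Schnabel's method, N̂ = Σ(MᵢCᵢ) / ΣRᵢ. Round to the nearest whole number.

Marked at large before each occasion: Mᵢ = Σⱼ<ᵢ (Cⱼ − Rⱼ) → M1=0, M2=459, M3=750, M4=901, M5=934
Σ MᵢCᵢ = 0·459 + 459·405 + 750·280 + 901·71 + 934·476 = 0 + 185895 + 210000 + 63971 + 444584 = 904450
Σ Rᵢ = 0 + 114 + 129 + 38 + 272 = 553
N̂ = 904450 / 553 ≈ 1635.5 → 1636

N ≈ 1636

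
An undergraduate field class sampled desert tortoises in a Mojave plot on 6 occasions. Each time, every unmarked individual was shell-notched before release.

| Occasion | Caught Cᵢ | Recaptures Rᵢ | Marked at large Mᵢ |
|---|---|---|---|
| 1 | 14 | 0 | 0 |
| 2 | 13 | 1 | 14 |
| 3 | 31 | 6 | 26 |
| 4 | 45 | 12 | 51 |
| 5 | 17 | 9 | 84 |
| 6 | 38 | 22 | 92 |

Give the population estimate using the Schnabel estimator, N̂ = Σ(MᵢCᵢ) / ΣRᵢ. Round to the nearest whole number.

N ≈ 164

Σ MᵢCᵢ = 0·14 + 14·13 + 26·31 + 51·45 + 84·17 + 92·38 = 0 + 182 + 806 + 2295 + 1428 + 3496 = 8207
Σ Rᵢ = 0 + 1 + 6 + 12 + 9 + 22 = 50
N̂ = 8207 / 50 ≈ 164.1 → 164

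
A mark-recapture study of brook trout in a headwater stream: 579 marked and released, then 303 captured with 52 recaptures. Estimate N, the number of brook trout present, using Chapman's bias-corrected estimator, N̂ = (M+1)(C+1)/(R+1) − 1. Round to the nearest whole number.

N̂ = (579+1)(303+1)/(52+1) − 1 = 580·304/53 − 1
= 176320/53 − 1 ≈ 3326.8 − 1 ≈ 3325.8 → 3326

N ≈ 3326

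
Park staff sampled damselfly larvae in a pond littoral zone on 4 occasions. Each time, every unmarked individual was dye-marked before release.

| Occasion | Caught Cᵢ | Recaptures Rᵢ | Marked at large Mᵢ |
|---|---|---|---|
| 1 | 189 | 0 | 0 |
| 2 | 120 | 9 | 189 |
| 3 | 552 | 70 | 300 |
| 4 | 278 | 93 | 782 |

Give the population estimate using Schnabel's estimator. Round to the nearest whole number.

Σ MᵢCᵢ = 0·189 + 189·120 + 300·552 + 782·278 = 0 + 22680 + 165600 + 217396 = 405676
Σ Rᵢ = 0 + 9 + 70 + 93 = 172
N̂ = 405676 / 172 ≈ 2358.6 → 2359

N ≈ 2359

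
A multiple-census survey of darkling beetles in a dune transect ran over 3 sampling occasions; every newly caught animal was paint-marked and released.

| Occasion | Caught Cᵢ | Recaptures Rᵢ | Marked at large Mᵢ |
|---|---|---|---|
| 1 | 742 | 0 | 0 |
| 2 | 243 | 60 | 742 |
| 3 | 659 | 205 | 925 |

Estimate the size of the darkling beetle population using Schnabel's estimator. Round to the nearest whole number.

N ≈ 2981

Σ MᵢCᵢ = 0·742 + 742·243 + 925·659 = 0 + 180306 + 609575 = 789881
Σ Rᵢ = 0 + 60 + 205 = 265
N̂ = 789881 / 265 ≈ 2980.7 → 2981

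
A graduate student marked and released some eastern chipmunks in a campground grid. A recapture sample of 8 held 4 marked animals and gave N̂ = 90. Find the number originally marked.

From N = M·C/R: M = N·R / C = 90·4 / 8 = 360 / 8 = 45.

M = 45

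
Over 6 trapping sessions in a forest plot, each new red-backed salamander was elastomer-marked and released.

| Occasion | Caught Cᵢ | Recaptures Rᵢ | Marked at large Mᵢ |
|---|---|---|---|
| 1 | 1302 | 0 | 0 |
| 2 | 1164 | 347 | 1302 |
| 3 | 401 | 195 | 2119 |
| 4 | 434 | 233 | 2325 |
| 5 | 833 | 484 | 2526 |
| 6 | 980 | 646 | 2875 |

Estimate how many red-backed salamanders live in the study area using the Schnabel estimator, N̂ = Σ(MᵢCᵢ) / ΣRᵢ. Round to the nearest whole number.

N ≈ 4355

Σ MᵢCᵢ = 0·1302 + 1302·1164 + 2119·401 + 2325·434 + 2526·833 + 2875·980 = 0 + 1515528 + 849719 + 1009050 + 2104158 + 2817500 = 8295955
Σ Rᵢ = 0 + 347 + 195 + 233 + 484 + 646 = 1905
N̂ = 8295955 / 1905 ≈ 4354.8 → 4355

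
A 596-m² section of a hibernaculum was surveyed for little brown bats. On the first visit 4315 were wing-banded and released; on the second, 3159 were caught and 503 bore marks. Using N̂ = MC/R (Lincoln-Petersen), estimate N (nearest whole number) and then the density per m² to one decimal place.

density ≈ 45.5 little brown bats per m²

N̂ = 4315·3159/503 = 13631085/503 ≈ 27099.6 → 27100
Density = N̂ / area = 27100 / 596 ≈ 45.47 → 45.5 per m²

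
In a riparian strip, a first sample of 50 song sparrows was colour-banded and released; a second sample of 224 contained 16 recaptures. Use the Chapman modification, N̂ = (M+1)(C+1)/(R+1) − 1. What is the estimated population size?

N = 674

N̂ = (50+1)(224+1)/(16+1) − 1 = 51·225/17 − 1
= 11475/17 − 1 = 675 − 1 = 674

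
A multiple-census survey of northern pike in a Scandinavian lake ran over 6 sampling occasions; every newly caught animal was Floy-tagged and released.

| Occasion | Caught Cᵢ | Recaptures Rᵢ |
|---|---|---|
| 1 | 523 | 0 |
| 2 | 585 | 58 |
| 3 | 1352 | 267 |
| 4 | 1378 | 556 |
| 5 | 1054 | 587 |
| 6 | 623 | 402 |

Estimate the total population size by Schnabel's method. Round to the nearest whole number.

N ≈ 5303

Marked at large before each occasion: Mᵢ = Σⱼ<ᵢ (Cⱼ − Rⱼ) → M1=0, M2=523, M3=1050, M4=2135, M5=2957, M6=3424
Σ MᵢCᵢ = 0·523 + 523·585 + 1050·1352 + 2135·1378 + 2957·1054 + 3424·623 = 0 + 305955 + 1419600 + 2942030 + 3116678 + 2133152 = 9917415
Σ Rᵢ = 0 + 58 + 267 + 556 + 587 + 402 = 1870
N̂ = 9917415 / 1870 ≈ 5303.4 → 5303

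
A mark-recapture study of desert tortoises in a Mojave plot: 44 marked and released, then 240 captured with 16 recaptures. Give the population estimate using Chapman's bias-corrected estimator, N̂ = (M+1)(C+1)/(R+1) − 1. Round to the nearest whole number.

N ≈ 637

N̂ = (44+1)(240+1)/(16+1) − 1 = 45·241/17 − 1
= 10845/17 − 1 ≈ 637.9 − 1 ≈ 636.9 → 637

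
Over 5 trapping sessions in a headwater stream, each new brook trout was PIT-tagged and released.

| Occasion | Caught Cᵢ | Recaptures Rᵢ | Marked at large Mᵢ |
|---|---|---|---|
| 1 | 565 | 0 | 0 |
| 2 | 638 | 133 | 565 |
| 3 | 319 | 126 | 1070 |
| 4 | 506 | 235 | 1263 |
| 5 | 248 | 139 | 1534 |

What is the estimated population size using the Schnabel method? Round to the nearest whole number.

N ≈ 2719

Σ MᵢCᵢ = 0·565 + 565·638 + 1070·319 + 1263·506 + 1534·248 = 0 + 360470 + 341330 + 639078 + 380432 = 1721310
Σ Rᵢ = 0 + 133 + 126 + 235 + 139 = 633
N̂ = 1721310 / 633 ≈ 2719.3 → 2719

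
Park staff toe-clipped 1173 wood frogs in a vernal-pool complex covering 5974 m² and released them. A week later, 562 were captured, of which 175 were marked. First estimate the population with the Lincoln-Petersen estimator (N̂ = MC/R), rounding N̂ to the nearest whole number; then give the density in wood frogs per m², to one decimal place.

density ≈ 0.6 wood frogs per m²

N̂ = 1173·562/175 = 659226/175 ≈ 3767.0 → 3767
Density = N̂ / area = 3767 / 5974 ≈ 0.63 → 0.6 per m²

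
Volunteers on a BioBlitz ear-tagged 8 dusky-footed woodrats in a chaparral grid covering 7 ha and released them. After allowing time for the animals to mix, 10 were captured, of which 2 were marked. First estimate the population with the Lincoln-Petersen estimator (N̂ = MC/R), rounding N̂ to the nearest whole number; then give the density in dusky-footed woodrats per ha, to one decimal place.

N̂ = 8·10/2 = 80/2 = 40
Density = N̂ / area = 40 / 7 ≈ 5.71 → 5.7 per ha

density ≈ 5.7 dusky-footed woodrats per ha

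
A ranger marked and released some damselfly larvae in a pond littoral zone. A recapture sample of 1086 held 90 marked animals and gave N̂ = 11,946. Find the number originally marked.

From N = M·C/R: M = N·R / C = 11946·90 / 1086 = 1075140 / 1086 = 990.

M = 990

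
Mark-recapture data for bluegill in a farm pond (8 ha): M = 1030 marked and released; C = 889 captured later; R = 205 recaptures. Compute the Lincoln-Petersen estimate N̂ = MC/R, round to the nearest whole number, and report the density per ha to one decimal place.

N̂ = 1030·889/205 = 915670/205 ≈ 4466.7 → 4467
Density = N̂ / area = 4467 / 8 ≈ 558.38 → 558.4 per ha

density ≈ 558.4 bluegill per ha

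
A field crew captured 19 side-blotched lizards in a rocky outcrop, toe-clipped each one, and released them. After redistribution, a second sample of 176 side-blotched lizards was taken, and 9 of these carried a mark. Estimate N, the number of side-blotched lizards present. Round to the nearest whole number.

Lincoln-Petersen assumes M/N = R/C, so N = M·C / R.
N = (19 × 176) / 9 = 3344 / 9 ≈ 371.6 → 372

N ≈ 372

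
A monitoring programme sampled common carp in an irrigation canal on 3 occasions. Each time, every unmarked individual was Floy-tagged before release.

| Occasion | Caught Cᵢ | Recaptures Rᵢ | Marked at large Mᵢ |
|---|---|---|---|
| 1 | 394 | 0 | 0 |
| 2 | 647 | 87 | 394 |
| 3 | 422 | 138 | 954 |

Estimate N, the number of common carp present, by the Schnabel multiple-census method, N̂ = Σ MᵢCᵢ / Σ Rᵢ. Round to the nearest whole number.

Σ MᵢCᵢ = 0·394 + 394·647 + 954·422 = 0 + 254918 + 402588 = 657506
Σ Rᵢ = 0 + 87 + 138 = 225
N̂ = 657506 / 225 ≈ 2922.2 → 2922

N ≈ 2922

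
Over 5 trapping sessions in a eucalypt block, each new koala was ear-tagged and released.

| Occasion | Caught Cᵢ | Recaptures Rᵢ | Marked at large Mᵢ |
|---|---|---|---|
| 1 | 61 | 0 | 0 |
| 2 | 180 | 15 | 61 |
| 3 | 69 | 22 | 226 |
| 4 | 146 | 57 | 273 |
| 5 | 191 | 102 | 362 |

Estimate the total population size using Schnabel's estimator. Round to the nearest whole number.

Σ MᵢCᵢ = 0·61 + 61·180 + 226·69 + 273·146 + 362·191 = 0 + 10980 + 15594 + 39858 + 69142 = 135574
Σ Rᵢ = 0 + 15 + 22 + 57 + 102 = 196
N̂ = 135574 / 196 ≈ 691.7 → 692

N ≈ 692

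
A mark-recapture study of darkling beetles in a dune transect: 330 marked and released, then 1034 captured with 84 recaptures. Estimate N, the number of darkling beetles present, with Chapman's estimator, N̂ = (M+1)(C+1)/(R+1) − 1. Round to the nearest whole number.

N ≈ 4029

N̂ = (330+1)(1034+1)/(84+1) − 1 = 331·1035/85 − 1
= 342585/85 − 1 ≈ 4030.4 − 1 ≈ 4029.4 → 4029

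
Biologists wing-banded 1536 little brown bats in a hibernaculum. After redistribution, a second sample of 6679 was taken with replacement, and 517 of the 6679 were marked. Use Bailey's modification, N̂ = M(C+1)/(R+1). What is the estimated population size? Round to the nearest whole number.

N ≈ 19,808

N̂ = 1536·(6679+1)/(517+1) = 1536·6680/518 = 10260480/518 ≈ 19807.9 → 19808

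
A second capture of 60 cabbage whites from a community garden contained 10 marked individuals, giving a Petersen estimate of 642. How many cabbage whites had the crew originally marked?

From N = M·C/R: M = N·R / C = 642·10 / 60 = 6420 / 60 = 107.

M = 107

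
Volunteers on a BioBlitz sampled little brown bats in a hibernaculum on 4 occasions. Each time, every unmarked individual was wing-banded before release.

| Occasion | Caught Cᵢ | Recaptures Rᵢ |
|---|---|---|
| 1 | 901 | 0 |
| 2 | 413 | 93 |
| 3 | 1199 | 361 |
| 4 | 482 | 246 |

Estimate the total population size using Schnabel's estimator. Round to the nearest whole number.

N ≈ 4041

Marked at large before each occasion: Mᵢ = Σⱼ<ᵢ (Cⱼ − Rⱼ) → M1=0, M2=901, M3=1221, M4=2059
Σ MᵢCᵢ = 0·901 + 901·413 + 1221·1199 + 2059·482 = 0 + 372113 + 1463979 + 992438 = 2828530
Σ Rᵢ = 0 + 93 + 361 + 246 = 700
N̂ = 2828530 / 700 ≈ 4040.8 → 4041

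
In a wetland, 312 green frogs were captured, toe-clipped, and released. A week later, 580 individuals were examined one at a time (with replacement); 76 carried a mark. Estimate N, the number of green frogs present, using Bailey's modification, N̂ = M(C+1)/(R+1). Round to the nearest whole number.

N̂ = 312·(580+1)/(76+1) = 312·581/77 = 181272/77 ≈ 2354.2 → 2354

N ≈ 2354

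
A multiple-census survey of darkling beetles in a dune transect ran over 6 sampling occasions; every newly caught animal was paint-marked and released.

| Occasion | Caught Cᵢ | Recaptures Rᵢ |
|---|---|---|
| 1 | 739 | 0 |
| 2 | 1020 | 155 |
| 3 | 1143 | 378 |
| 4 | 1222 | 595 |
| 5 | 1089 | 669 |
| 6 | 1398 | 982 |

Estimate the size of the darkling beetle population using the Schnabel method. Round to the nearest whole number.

N ≈ 4865

Marked at large before each occasion: Mᵢ = Σⱼ<ᵢ (Cⱼ − Rⱼ) → M1=0, M2=739, M3=1604, M4=2369, M5=2996, M6=3416
Σ MᵢCᵢ = 0·739 + 739·1020 + 1604·1143 + 2369·1222 + 2996·1089 + 3416·1398 = 0 + 753780 + 1833372 + 2894918 + 3262644 + 4775568 = 13520282
Σ Rᵢ = 0 + 155 + 378 + 595 + 669 + 982 = 2779
N̂ = 13520282 / 2779 ≈ 4865.2 → 4865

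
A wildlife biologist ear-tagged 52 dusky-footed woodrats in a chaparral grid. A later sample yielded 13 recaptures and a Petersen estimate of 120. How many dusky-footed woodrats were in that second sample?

C = 30

From N = M·C/R: C = N·R / M = 120·13 / 52 = 1560 / 52 = 30.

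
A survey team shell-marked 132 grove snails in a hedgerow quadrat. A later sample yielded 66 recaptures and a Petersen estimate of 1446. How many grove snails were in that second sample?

From N = M·C/R: C = N·R / M = 1446·66 / 132 = 95436 / 132 = 723.

C = 723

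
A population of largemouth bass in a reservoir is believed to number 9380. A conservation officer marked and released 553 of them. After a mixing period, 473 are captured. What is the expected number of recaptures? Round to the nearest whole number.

expected recaptures ≈ 28

The marked fraction of the population is 553/9380, so in a sample of 473 expect C·(M/N) marked.
E[R] = 553 × 473 / 9380 = 261569 / 9380 ≈ 27.9 → 28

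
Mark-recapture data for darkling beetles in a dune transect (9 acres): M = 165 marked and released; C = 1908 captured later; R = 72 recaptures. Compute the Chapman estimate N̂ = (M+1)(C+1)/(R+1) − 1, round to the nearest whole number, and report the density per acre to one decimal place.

density ≈ 482.2 darkling beetles per acre

N̂ = 166·1909/73 − 1 = 316894/73 − 1 ≈ 4340.0 → 4340
Density = N̂ / area = 4340 / 9 ≈ 482.22 → 482.2 per acre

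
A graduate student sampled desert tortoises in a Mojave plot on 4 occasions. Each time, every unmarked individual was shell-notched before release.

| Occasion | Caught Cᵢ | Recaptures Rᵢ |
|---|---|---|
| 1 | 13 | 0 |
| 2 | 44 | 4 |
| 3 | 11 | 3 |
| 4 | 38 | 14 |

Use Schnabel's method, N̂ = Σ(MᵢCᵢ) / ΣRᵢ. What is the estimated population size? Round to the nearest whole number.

Marked at large before each occasion: Mᵢ = Σⱼ<ᵢ (Cⱼ − Rⱼ) → M1=0, M2=13, M3=53, M4=61
Σ MᵢCᵢ = 0·13 + 13·44 + 53·11 + 61·38 = 0 + 572 + 583 + 2318 = 3473
Σ Rᵢ = 0 + 4 + 3 + 14 = 21
N̂ = 3473 / 21 ≈ 165.4 → 165

N ≈ 165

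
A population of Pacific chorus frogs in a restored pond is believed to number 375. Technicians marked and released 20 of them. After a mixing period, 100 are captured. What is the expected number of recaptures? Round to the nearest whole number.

expected recaptures ≈ 5

The marked fraction of the population is 20/375, so in a sample of 100 expect C·(M/N) marked.
E[R] = 20 × 100 / 375 = 2000 / 375 ≈ 5.3 → 5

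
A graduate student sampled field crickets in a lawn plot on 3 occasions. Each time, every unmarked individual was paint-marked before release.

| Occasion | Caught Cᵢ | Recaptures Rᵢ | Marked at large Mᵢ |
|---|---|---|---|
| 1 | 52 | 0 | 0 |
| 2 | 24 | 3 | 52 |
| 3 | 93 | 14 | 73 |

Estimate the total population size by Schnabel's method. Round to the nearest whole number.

N ≈ 473

Σ MᵢCᵢ = 0·52 + 52·24 + 73·93 = 0 + 1248 + 6789 = 8037
Σ Rᵢ = 0 + 3 + 14 = 17
N̂ = 8037 / 17 ≈ 472.8 → 473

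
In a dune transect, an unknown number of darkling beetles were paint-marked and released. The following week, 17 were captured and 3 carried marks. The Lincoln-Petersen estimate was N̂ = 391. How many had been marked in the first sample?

From N = M·C/R: M = N·R / C = 391·3 / 17 = 1173 / 17 = 69.

M = 69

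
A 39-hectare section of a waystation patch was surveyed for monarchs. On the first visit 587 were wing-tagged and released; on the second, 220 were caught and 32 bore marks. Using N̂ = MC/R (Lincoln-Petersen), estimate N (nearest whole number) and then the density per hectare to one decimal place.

N̂ = 587·220/32 = 129140/32 ≈ 4035.6 → 4036
Density = N̂ / area = 4036 / 39 ≈ 103.49 → 103.5 per hectare

density ≈ 103.5 monarchs per hectare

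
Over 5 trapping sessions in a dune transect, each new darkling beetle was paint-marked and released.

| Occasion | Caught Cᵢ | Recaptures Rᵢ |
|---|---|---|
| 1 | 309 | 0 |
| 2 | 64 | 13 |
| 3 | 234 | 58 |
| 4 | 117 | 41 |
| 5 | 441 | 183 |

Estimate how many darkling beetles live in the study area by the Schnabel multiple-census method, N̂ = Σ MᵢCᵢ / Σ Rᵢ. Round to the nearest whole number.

Marked at large before each occasion: Mᵢ = Σⱼ<ᵢ (Cⱼ − Rⱼ) → M1=0, M2=309, M3=360, M4=536, M5=612
Σ MᵢCᵢ = 0·309 + 309·64 + 360·234 + 536·117 + 612·441 = 0 + 19776 + 84240 + 62712 + 269892 = 436620
Σ Rᵢ = 0 + 13 + 58 + 41 + 183 = 295
N̂ = 436620 / 295 ≈ 1480.1 → 1480

N ≈ 1480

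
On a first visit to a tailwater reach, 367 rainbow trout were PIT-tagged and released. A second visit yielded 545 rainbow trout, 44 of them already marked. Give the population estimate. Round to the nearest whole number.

N ≈ 4546

Lincoln-Petersen assumes M/N = R/C, so N = M·C / R.
N = (367 × 545) / 44 = 200015 / 44 ≈ 4545.8 → 4546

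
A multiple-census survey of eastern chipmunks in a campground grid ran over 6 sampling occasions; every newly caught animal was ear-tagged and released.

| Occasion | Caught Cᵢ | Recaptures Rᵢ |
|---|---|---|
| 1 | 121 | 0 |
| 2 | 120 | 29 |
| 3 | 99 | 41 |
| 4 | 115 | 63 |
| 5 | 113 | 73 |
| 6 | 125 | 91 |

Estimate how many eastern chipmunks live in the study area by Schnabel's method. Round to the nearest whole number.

N ≈ 499

Marked at large before each occasion: Mᵢ = Σⱼ<ᵢ (Cⱼ − Rⱼ) → M1=0, M2=121, M3=212, M4=270, M5=322, M6=362
Σ MᵢCᵢ = 0·121 + 121·120 + 212·99 + 270·115 + 322·113 + 362·125 = 0 + 14520 + 20988 + 31050 + 36386 + 45250 = 148194
Σ Rᵢ = 0 + 29 + 41 + 63 + 73 + 91 = 297
N̂ = 148194 / 297 ≈ 499.0 → 499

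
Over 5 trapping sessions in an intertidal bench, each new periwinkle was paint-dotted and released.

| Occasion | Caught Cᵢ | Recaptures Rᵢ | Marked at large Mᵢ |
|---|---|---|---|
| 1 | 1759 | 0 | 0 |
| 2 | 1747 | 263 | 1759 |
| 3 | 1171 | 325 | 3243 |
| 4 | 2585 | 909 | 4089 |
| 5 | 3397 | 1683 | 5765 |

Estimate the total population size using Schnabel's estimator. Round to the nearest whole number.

Σ MᵢCᵢ = 0·1759 + 1759·1747 + 3243·1171 + 4089·2585 + 5765·3397 = 0 + 3072973 + 3797553 + 10570065 + 19583705 = 37024296
Σ Rᵢ = 0 + 263 + 325 + 909 + 1683 = 3180
N̂ = 37024296 / 3180 ≈ 11642.9 → 11643

N ≈ 11,643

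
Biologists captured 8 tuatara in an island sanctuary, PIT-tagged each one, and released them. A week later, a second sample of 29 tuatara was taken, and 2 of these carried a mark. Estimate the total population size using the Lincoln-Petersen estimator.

N = 116

If marked individuals mix randomly, R/C ≈ M/N, giving N ≈ M·C/R.
N = (8 × 29) / 2 = 232 / 2 = 116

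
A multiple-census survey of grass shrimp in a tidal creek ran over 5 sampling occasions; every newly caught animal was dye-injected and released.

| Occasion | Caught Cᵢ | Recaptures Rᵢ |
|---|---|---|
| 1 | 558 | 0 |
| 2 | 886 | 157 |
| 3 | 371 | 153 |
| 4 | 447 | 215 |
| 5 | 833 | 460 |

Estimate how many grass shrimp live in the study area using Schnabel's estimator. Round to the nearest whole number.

Marked at large before each occasion: Mᵢ = Σⱼ<ᵢ (Cⱼ − Rⱼ) → M1=0, M2=558, M3=1287, M4=1505, M5=1737
Σ MᵢCᵢ = 0·558 + 558·886 + 1287·371 + 1505·447 + 1737·833 = 0 + 494388 + 477477 + 672735 + 1446921 = 3091521
Σ Rᵢ = 0 + 157 + 153 + 215 + 460 = 985
N̂ = 3091521 / 985 ≈ 3138.6 → 3139

N ≈ 3139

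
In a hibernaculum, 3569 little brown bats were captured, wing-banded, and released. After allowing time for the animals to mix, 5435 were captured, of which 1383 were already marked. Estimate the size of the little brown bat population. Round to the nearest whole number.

N = (3569 × 5435) / 1383 = 19397515 / 1383 ≈ 14025.7 → 14026

N ≈ 14,026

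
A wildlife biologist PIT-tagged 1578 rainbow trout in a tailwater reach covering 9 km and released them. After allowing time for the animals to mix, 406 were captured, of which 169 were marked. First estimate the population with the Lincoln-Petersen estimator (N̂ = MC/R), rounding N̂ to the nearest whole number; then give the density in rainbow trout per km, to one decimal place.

N̂ = 1578·406/169 = 640668/169 ≈ 3790.9 → 3791
Density = N̂ / area = 3791 / 9 ≈ 421.22 → 421.2 per km

density ≈ 421.2 rainbow trout per km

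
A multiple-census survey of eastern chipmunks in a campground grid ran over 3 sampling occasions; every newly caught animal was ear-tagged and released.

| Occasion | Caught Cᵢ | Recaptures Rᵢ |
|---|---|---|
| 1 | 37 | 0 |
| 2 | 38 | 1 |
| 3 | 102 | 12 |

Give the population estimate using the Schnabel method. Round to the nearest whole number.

Marked at large before each occasion: Mᵢ = Σⱼ<ᵢ (Cⱼ − Rⱼ) → M1=0, M2=37, M3=74
Σ MᵢCᵢ = 0·37 + 37·38 + 74·102 = 0 + 1406 + 7548 = 8954
Σ Rᵢ = 0 + 1 + 12 = 13
N̂ = 8954 / 13 ≈ 688.8 → 689

N ≈ 689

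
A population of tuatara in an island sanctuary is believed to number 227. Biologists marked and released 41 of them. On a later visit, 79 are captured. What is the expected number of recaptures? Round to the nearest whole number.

Expected recaptures E[R] = M·C / N.
E[R] = 41 × 79 / 227 = 3239 / 227 ≈ 14.3 → 14

expected recaptures ≈ 14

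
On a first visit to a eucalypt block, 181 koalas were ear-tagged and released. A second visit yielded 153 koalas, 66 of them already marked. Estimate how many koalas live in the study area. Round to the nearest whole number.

N = (181 × 153) / 66 = 27693 / 66 ≈ 419.6 → 420

N ≈ 420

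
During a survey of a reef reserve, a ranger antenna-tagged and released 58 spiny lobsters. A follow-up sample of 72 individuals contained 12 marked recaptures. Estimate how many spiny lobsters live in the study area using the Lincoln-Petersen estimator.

Lincoln-Petersen assumes M/N = R/C, so N = M·C / R.
N = (58 × 72) / 12 = 4176 / 12 = 348

N = 348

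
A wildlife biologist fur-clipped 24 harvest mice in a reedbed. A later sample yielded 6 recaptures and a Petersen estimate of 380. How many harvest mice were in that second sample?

From N = M·C/R: C = N·R / M = 380·6 / 24 = 2280 / 24 = 95.

C = 95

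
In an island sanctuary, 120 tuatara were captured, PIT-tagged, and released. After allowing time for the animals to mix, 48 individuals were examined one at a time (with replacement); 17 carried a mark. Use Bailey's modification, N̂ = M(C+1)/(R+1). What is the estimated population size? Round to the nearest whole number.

N ≈ 327

N̂ = 120·(48+1)/(17+1) = 120·49/18 = 5880/18 ≈ 326.7 → 327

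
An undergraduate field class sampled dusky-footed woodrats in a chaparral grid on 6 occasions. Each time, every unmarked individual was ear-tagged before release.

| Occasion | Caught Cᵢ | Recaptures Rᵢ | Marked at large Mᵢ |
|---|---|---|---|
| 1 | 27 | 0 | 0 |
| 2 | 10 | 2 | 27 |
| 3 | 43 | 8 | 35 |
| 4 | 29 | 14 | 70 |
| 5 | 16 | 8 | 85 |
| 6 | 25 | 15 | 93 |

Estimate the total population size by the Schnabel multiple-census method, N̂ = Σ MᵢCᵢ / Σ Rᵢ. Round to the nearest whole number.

Σ MᵢCᵢ = 0·27 + 27·10 + 35·43 + 70·29 + 85·16 + 93·25 = 0 + 270 + 1505 + 2030 + 1360 + 2325 = 7490
Σ Rᵢ = 0 + 2 + 8 + 14 + 8 + 15 = 47
N̂ = 7490 / 47 ≈ 159.4 → 159

N ≈ 159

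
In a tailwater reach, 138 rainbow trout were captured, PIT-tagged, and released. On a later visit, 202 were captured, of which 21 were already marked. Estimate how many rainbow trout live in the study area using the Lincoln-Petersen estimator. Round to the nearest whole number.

N ≈ 1327

N = (138 × 202) / 21 = 27876 / 21 ≈ 1327.4 → 1327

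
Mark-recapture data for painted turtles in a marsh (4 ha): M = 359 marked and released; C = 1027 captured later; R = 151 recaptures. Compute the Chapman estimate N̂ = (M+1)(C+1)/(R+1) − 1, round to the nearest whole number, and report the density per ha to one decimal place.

N̂ = 360·1028/152 − 1 = 370080/152 − 1 ≈ 2433.7 → 2434
Density = N̂ / area = 2434 / 4 ≈ 608.50 → 608.5 per ha

density ≈ 608.5 painted turtles per ha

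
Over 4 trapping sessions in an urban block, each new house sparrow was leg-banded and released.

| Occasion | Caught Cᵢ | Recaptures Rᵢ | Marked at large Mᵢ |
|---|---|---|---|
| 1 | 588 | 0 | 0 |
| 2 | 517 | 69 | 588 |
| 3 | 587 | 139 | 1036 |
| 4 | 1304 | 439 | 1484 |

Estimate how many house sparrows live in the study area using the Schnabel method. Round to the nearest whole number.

N ≈ 4401

Σ MᵢCᵢ = 0·588 + 588·517 + 1036·587 + 1484·1304 = 0 + 303996 + 608132 + 1935136 = 2847264
Σ Rᵢ = 0 + 69 + 139 + 439 = 647
N̂ = 2847264 / 647 ≈ 4400.7 → 4401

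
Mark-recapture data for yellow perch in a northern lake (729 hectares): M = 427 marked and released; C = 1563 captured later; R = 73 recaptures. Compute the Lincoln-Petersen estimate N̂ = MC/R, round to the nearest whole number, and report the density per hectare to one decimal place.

density ≈ 12.5 yellow perch per hectare

N̂ = 427·1563/73 = 667401/73 ≈ 9142.48 → 9142
Density = N̂ / area = 9142 / 729 ≈ 12.54 → 12.5 per hectare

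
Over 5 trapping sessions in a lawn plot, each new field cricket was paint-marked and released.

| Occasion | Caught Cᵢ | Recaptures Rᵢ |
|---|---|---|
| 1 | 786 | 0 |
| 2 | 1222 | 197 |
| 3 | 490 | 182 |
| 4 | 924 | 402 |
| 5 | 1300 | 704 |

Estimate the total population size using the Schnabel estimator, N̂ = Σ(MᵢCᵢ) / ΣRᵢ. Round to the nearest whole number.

N ≈ 4875

Marked at large before each occasion: Mᵢ = Σⱼ<ᵢ (Cⱼ − Rⱼ) → M1=0, M2=786, M3=1811, M4=2119, M5=2641
Σ MᵢCᵢ = 0·786 + 786·1222 + 1811·490 + 2119·924 + 2641·1300 = 0 + 960492 + 887390 + 1957956 + 3433300 = 7239138
Σ Rᵢ = 0 + 197 + 182 + 402 + 704 = 1485
N̂ = 7239138 / 1485 ≈ 4874.8 → 4875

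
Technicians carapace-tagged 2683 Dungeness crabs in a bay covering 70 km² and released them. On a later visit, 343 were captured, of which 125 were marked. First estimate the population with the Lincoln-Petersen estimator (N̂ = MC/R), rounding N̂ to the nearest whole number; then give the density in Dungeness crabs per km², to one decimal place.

N̂ = 2683·343/125 = 920269/125 ≈ 7362.2 → 7362
Density = N̂ / area = 7362 / 70 ≈ 105.17 → 105.2 per km²

density ≈ 105.2 Dungeness crabs per km²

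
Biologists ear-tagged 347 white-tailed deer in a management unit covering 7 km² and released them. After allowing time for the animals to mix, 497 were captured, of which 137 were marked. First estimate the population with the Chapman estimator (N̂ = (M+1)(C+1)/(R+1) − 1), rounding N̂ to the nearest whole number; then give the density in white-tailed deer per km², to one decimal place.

density ≈ 179.3 white-tailed deer per km²

N̂ = 348·498/138 − 1 = 173304/138 − 1 ≈ 1254.8 → 1255
Density = N̂ / area = 1255 / 7 ≈ 179.29 → 179.3 per km²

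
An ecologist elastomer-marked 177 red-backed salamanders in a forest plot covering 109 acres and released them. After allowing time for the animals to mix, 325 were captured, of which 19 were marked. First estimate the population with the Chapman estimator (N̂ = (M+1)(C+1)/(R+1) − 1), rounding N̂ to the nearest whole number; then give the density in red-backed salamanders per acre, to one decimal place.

N̂ = 178·326/20 − 1 = 58028/20 − 1 ≈ 2900.4 → 2900
Density = N̂ / area = 2900 / 109 ≈ 26.61 → 26.6 per acre

density ≈ 26.6 red-backed salamanders per acre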